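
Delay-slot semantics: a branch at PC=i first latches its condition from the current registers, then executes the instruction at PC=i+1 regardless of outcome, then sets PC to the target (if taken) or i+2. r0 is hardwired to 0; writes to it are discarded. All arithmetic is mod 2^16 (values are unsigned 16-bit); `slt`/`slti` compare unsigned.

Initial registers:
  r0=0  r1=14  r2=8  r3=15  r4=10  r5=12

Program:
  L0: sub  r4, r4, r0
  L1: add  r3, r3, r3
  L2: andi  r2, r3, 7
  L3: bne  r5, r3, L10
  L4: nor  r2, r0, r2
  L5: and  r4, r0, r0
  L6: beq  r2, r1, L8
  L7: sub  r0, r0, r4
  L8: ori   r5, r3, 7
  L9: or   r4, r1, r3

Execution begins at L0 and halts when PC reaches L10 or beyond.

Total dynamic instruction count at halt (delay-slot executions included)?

[0] sub  r4, r4, r0  →  {r0:0, r1:14, r2:8, r3:15, r4:10, r5:12}
[1] add  r3, r3, r3  →  {r0:0, r1:14, r2:8, r3:30, r4:10, r5:12}
[2] andi  r2, r3, 7  →  {r0:0, r1:14, r2:6, r3:30, r4:10, r5:12}
[3] bne  r5, r3, L10  →  {r0:0, r1:14, r2:6, r3:30, r4:10, r5:12}  ⟨branch taken⟩
[4] nor  r2, r0, r2  →  {r0:0, r1:14, r2:65529, r3:30, r4:10, r5:12}

5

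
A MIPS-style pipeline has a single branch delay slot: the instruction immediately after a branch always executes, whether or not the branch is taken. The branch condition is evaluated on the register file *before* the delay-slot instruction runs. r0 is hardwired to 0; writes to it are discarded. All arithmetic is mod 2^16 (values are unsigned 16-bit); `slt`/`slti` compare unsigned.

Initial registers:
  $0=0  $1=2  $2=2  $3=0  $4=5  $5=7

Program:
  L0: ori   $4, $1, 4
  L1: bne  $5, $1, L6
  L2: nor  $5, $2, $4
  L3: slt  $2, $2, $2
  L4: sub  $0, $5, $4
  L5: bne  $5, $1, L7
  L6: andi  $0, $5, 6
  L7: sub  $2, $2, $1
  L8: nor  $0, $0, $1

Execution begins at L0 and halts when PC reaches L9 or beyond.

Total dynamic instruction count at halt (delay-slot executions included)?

6

  step pc=0: ori   $4, $1, 4  regs=(0,2,2,0,6,7)
  step pc=1: bne  $5, $1, L6  cond=T  regs=(0,2,2,0,6,7)
  step pc=2: nor  $5, $2, $4  regs=(0,2,2,0,6,65529)
  step pc=6: andi  $0, $5, 6  regs=(0,2,2,0,6,65529)
  step pc=7: sub  $2, $2, $1  regs=(0,2,0,0,6,65529)
  step pc=8: nor  $0, $0, $1  regs=(0,2,0,0,6,65529)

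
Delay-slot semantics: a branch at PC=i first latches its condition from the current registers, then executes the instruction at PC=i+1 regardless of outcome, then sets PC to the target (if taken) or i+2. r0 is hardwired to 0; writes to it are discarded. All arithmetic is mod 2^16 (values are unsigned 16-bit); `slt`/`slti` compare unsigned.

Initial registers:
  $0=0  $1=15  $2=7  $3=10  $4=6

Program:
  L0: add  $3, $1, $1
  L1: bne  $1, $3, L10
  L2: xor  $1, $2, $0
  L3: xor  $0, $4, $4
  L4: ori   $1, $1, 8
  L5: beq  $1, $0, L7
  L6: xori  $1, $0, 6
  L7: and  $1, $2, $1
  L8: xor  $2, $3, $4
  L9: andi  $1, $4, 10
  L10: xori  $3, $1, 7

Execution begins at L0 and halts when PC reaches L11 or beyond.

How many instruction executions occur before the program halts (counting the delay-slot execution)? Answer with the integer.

  step pc=0: add  $3, $1, $1  regs=(0,15,7,30,6)
  step pc=1: bne  $1, $3, L10  cond=T  regs=(0,15,7,30,6)
  step pc=2: xor  $1, $2, $0  regs=(0,7,7,30,6)
  step pc=10: xori  $3, $1, 7  regs=(0,7,7,0,6)

4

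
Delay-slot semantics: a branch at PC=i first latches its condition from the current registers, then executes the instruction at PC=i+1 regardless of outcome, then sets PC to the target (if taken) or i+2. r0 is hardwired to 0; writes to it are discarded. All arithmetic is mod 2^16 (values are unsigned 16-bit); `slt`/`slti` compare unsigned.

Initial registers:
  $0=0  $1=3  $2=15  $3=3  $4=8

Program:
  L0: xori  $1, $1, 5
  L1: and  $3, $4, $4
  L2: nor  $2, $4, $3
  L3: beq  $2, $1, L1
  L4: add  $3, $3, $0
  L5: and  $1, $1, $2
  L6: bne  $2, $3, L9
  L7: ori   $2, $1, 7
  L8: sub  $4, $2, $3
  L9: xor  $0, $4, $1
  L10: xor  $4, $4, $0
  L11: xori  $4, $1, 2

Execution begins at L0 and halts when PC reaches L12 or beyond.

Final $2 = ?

7

#0 xori  $1, $1, 5 ; 0/6/15/3/8
#1 and  $3, $4, $4 ; 0/6/15/8/8
#2 nor  $2, $4, $3 ; 0/6/65527/8/8
#3 beq  $2, $1, L1 ; 0/6/65527/8/8 ; →fallthru
#4 add  $3, $3, $0 ; 0/6/65527/8/8
#5 and  $1, $1, $2 ; 0/6/65527/8/8
#6 bne  $2, $3, L9 ; 0/6/65527/8/8 ; →target
#7 ori   $2, $1, 7 ; 0/6/7/8/8
#9 xor  $0, $4, $1 ; 0/6/7/8/8
#10 xor  $4, $4, $0 ; 0/6/7/8/8
#11 xori  $4, $1, 2 ; 0/6/7/8/4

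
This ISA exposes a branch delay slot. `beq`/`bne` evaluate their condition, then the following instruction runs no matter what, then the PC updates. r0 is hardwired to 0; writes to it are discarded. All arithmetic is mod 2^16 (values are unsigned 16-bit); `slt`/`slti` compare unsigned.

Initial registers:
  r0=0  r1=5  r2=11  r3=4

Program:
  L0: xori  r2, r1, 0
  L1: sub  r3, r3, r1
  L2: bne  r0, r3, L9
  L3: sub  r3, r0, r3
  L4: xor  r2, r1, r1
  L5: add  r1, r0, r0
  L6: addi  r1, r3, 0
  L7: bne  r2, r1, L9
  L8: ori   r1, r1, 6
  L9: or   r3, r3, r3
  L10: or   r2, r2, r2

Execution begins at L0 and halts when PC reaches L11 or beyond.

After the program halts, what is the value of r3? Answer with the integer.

1

  step pc=0: xori  r2, r1, 0  regs=(0,5,5,4)
  step pc=1: sub  r3, r3, r1  regs=(0,5,5,65535)
  step pc=2: bne  r0, r3, L9  cond=T  regs=(0,5,5,65535)
  step pc=3: sub  r3, r0, r3  regs=(0,5,5,1)
  step pc=9: or   r3, r3, r3  regs=(0,5,5,1)
  step pc=10: or   r2, r2, r2  regs=(0,5,5,1)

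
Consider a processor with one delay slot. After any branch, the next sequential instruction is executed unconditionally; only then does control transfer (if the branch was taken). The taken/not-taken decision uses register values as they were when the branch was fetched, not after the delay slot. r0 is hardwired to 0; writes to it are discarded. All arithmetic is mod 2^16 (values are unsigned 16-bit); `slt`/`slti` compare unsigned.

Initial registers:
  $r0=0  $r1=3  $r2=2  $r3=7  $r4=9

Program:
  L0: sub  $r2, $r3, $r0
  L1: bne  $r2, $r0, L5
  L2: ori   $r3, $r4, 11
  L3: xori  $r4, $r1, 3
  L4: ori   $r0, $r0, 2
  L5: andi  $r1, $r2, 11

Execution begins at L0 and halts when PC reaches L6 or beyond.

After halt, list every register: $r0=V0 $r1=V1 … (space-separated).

$r0=0 $r1=3 $r2=7 $r3=11 $r4=9

PC=0  sub  $r2, $r3, $r0     | $r0=0 $r1=3 $r2=7 $r3=7 $r4=9
PC=1  bne  $r2, $r0, L5      | $r0=0 $r1=3 $r2=7 $r3=7 $r4=9  [TAKEN]
PC=2  ori   $r3, $r4, 11     | $r0=0 $r1=3 $r2=7 $r3=11 $r4=9
PC=5  andi  $r1, $r2, 11     | $r0=0 $r1=3 $r2=7 $r3=11 $r4=9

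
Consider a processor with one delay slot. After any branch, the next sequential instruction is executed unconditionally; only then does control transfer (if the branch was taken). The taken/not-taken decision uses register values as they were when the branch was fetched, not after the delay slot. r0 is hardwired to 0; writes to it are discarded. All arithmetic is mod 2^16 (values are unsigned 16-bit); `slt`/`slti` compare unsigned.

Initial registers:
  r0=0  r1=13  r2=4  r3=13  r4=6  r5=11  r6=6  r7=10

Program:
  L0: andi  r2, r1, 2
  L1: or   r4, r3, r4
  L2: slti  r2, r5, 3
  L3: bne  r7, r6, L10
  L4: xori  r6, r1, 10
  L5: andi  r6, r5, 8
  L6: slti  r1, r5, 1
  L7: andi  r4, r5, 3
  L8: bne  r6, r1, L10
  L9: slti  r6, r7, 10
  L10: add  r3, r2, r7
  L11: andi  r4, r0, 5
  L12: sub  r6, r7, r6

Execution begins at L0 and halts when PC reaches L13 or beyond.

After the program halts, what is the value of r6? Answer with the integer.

3

[0] andi  r2, r1, 2  →  {r0:0, r1:13, r2:0, r3:13, r4:6, r5:11, r6:6, r7:10}
[1] or   r4, r3, r4  →  {r0:0, r1:13, r2:0, r3:13, r4:15, r5:11, r6:6, r7:10}
[2] slti  r2, r5, 3  →  {r0:0, r1:13, r2:0, r3:13, r4:15, r5:11, r6:6, r7:10}
[3] bne  r7, r6, L10  →  {r0:0, r1:13, r2:0, r3:13, r4:15, r5:11, r6:6, r7:10}  ⟨branch taken⟩
[4] xori  r6, r1, 10  →  {r0:0, r1:13, r2:0, r3:13, r4:15, r5:11, r6:7, r7:10}
[10] add  r3, r2, r7  →  {r0:0, r1:13, r2:0, r3:10, r4:15, r5:11, r6:7, r7:10}
[11] andi  r4, r0, 5  →  {r0:0, r1:13, r2:0, r3:10, r4:0, r5:11, r6:7, r7:10}
[12] sub  r6, r7, r6  →  {r0:0, r1:13, r2:0, r3:10, r4:0, r5:11, r6:3, r7:10}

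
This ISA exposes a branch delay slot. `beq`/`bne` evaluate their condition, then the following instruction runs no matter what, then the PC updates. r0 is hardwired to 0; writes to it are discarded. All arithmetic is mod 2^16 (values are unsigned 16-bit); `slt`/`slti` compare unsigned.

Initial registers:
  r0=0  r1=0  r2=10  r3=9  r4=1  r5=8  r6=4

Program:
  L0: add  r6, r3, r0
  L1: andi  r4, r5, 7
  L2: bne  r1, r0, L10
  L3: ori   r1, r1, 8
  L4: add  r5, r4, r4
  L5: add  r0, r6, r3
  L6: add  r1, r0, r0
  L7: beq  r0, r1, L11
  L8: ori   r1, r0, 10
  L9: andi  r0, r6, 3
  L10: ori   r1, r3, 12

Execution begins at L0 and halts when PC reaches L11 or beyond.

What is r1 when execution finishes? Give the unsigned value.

PC=0  add  r6, r3, r0        | r0=0 r1=0 r2=10 r3=9 r4=1 r5=8 r6=9
PC=1  andi  r4, r5, 7        | r0=0 r1=0 r2=10 r3=9 r4=0 r5=8 r6=9
PC=2  bne  r1, r0, L10       | r0=0 r1=0 r2=10 r3=9 r4=0 r5=8 r6=9  [not taken]
PC=3  ori   r1, r1, 8        | r0=0 r1=8 r2=10 r3=9 r4=0 r5=8 r6=9
PC=4  add  r5, r4, r4        | r0=0 r1=8 r2=10 r3=9 r4=0 r5=0 r6=9
PC=5  add  r0, r6, r3        | r0=0 r1=8 r2=10 r3=9 r4=0 r5=0 r6=9
PC=6  add  r1, r0, r0        | r0=0 r1=0 r2=10 r3=9 r4=0 r5=0 r6=9
PC=7  beq  r0, r1, L11       | r0=0 r1=0 r2=10 r3=9 r4=0 r5=0 r6=9  [TAKEN]
PC=8  ori   r1, r0, 10       | r0=0 r1=10 r2=10 r3=9 r4=0 r5=0 r6=9

10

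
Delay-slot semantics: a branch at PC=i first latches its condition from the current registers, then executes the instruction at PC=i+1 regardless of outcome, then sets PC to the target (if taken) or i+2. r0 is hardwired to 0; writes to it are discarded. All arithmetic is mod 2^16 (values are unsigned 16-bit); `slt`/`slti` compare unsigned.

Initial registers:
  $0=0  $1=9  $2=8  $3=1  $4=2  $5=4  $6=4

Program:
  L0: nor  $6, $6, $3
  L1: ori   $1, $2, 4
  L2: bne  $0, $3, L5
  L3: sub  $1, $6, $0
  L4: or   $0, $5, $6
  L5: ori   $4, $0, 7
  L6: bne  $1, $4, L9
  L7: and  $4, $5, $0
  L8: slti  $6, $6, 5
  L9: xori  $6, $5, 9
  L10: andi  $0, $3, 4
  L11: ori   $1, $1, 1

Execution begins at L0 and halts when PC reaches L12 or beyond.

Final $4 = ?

[0] nor  $6, $6, $3  →  {$0:0, $1:9, $2:8, $3:1, $4:2, $5:4, $6:65530}
[1] ori   $1, $2, 4  →  {$0:0, $1:12, $2:8, $3:1, $4:2, $5:4, $6:65530}
[2] bne  $0, $3, L5  →  {$0:0, $1:12, $2:8, $3:1, $4:2, $5:4, $6:65530}  ⟨branch taken⟩
[3] sub  $1, $6, $0  →  {$0:0, $1:65530, $2:8, $3:1, $4:2, $5:4, $6:65530}
[5] ori   $4, $0, 7  →  {$0:0, $1:65530, $2:8, $3:1, $4:7, $5:4, $6:65530}
[6] bne  $1, $4, L9  →  {$0:0, $1:65530, $2:8, $3:1, $4:7, $5:4, $6:65530}  ⟨branch taken⟩
[7] and  $4, $5, $0  →  {$0:0, $1:65530, $2:8, $3:1, $4:0, $5:4, $6:65530}
[9] xori  $6, $5, 9  →  {$0:0, $1:65530, $2:8, $3:1, $4:0, $5:4, $6:13}
[10] andi  $0, $3, 4  →  {$0:0, $1:65530, $2:8, $3:1, $4:0, $5:4, $6:13}
[11] ori   $1, $1, 1  →  {$0:0, $1:65531, $2:8, $3:1, $4:0, $5:4, $6:13}

0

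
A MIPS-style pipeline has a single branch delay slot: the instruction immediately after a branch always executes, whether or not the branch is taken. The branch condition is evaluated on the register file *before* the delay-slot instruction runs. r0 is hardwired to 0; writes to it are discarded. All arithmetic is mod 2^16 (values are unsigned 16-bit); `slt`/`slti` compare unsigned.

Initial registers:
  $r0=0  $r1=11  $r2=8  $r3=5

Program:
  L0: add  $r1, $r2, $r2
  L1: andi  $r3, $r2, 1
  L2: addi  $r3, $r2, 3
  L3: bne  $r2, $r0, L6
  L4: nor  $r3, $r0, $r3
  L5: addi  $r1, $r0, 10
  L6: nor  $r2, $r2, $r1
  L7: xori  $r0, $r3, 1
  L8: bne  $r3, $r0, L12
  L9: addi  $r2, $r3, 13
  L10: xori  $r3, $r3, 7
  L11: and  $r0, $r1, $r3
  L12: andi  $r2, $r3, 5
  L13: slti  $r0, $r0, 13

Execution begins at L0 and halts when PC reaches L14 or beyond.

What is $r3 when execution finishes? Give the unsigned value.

[0] add  $r1, $r2, $r2  →  {$r0:0, $r1:16, $r2:8, $r3:5}
[1] andi  $r3, $r2, 1  →  {$r0:0, $r1:16, $r2:8, $r3:0}
[2] addi  $r3, $r2, 3  →  {$r0:0, $r1:16, $r2:8, $r3:11}
[3] bne  $r2, $r0, L6  →  {$r0:0, $r1:16, $r2:8, $r3:11}  ⟨branch taken⟩
[4] nor  $r3, $r0, $r3  →  {$r0:0, $r1:16, $r2:8, $r3:65524}
[6] nor  $r2, $r2, $r1  →  {$r0:0, $r1:16, $r2:65511, $r3:65524}
[7] xori  $r0, $r3, 1  →  {$r0:0, $r1:16, $r2:65511, $r3:65524}
[8] bne  $r3, $r0, L12  →  {$r0:0, $r1:16, $r2:65511, $r3:65524}  ⟨branch taken⟩
[9] addi  $r2, $r3, 13  →  {$r0:0, $r1:16, $r2:1, $r3:65524}
[12] andi  $r2, $r3, 5  →  {$r0:0, $r1:16, $r2:4, $r3:65524}
[13] slti  $r0, $r0, 13  →  {$r0:0, $r1:16, $r2:4, $r3:65524}

65524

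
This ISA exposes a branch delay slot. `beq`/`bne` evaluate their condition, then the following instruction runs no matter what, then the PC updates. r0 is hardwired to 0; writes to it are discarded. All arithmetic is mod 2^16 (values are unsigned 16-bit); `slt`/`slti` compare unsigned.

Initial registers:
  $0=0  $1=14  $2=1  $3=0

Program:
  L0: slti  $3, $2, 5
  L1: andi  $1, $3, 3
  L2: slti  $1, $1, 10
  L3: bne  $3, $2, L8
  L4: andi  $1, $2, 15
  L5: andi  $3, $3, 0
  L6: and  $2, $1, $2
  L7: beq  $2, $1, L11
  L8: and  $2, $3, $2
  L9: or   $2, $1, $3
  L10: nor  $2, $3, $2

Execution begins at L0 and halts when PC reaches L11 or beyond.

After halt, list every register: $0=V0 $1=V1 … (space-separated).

$0=0 $1=1 $2=0 $3=0

[0] slti  $3, $2, 5  →  {$0:0, $1:14, $2:1, $3:1}
[1] andi  $1, $3, 3  →  {$0:0, $1:1, $2:1, $3:1}
[2] slti  $1, $1, 10  →  {$0:0, $1:1, $2:1, $3:1}
[3] bne  $3, $2, L8  →  {$0:0, $1:1, $2:1, $3:1}  ⟨branch fallthrough⟩
[4] andi  $1, $2, 15  →  {$0:0, $1:1, $2:1, $3:1}
[5] andi  $3, $3, 0  →  {$0:0, $1:1, $2:1, $3:0}
[6] and  $2, $1, $2  →  {$0:0, $1:1, $2:1, $3:0}
[7] beq  $2, $1, L11  →  {$0:0, $1:1, $2:1, $3:0}  ⟨branch taken⟩
[8] and  $2, $3, $2  →  {$0:0, $1:1, $2:0, $3:0}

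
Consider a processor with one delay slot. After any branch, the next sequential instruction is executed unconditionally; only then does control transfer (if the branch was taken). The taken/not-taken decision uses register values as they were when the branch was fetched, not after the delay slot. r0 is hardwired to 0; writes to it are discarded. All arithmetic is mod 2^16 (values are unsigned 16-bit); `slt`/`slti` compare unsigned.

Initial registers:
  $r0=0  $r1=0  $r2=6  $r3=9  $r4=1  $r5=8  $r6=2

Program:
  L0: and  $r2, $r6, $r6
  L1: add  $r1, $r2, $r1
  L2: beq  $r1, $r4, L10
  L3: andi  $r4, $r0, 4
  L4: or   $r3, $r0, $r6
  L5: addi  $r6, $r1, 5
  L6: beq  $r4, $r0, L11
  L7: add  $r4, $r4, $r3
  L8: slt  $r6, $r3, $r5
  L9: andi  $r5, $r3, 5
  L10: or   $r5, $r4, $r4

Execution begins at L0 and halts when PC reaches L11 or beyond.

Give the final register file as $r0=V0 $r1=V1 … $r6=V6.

#0 and  $r2, $r6, $r6 ; 0/0/2/9/1/8/2
#1 add  $r1, $r2, $r1 ; 0/2/2/9/1/8/2
#2 beq  $r1, $r4, L10 ; 0/2/2/9/1/8/2 ; →fallthru
#3 andi  $r4, $r0, 4 ; 0/2/2/9/0/8/2
#4 or   $r3, $r0, $r6 ; 0/2/2/2/0/8/2
#5 addi  $r6, $r1, 5 ; 0/2/2/2/0/8/7
#6 beq  $r4, $r0, L11 ; 0/2/2/2/0/8/7 ; →target
#7 add  $r4, $r4, $r3 ; 0/2/2/2/2/8/7

$r0=0 $r1=2 $r2=2 $r3=2 $r4=2 $r5=8 $r6=7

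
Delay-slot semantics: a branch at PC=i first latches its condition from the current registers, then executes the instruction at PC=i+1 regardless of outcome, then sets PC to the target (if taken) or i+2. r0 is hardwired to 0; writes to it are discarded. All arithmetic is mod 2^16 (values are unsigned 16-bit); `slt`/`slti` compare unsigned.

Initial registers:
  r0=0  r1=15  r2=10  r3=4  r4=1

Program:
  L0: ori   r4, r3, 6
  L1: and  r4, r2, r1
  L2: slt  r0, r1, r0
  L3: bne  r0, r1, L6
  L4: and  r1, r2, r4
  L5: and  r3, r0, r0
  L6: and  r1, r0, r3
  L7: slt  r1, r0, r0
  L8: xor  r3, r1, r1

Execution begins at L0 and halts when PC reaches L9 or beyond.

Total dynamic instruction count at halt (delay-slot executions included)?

8

PC=0  ori   r4, r3, 6        | r0=0 r1=15 r2=10 r3=4 r4=6
PC=1  and  r4, r2, r1        | r0=0 r1=15 r2=10 r3=4 r4=10
PC=2  slt  r0, r1, r0        | r0=0 r1=15 r2=10 r3=4 r4=10
PC=3  bne  r0, r1, L6        | r0=0 r1=15 r2=10 r3=4 r4=10  [TAKEN]
PC=4  and  r1, r2, r4        | r0=0 r1=10 r2=10 r3=4 r4=10
PC=6  and  r1, r0, r3        | r0=0 r1=0 r2=10 r3=4 r4=10
PC=7  slt  r1, r0, r0        | r0=0 r1=0 r2=10 r3=4 r4=10
PC=8  xor  r3, r1, r1        | r0=0 r1=0 r2=10 r3=0 r4=10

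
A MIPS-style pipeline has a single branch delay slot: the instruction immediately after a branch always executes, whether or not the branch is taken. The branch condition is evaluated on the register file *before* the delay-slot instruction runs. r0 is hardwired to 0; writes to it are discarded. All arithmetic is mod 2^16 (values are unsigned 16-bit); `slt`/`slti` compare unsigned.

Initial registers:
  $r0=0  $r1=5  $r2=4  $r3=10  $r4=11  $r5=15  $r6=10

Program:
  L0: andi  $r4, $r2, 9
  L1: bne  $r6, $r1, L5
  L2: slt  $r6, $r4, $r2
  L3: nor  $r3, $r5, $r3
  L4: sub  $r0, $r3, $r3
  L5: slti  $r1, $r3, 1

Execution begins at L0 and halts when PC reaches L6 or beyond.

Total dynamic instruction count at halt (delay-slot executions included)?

[0] andi  $r4, $r2, 9  →  {$r0:0, $r1:5, $r2:4, $r3:10, $r4:0, $r5:15, $r6:10}
[1] bne  $r6, $r1, L5  →  {$r0:0, $r1:5, $r2:4, $r3:10, $r4:0, $r5:15, $r6:10}  ⟨branch taken⟩
[2] slt  $r6, $r4, $r2  →  {$r0:0, $r1:5, $r2:4, $r3:10, $r4:0, $r5:15, $r6:1}
[5] slti  $r1, $r3, 1  →  {$r0:0, $r1:0, $r2:4, $r3:10, $r4:0, $r5:15, $r6:1}

4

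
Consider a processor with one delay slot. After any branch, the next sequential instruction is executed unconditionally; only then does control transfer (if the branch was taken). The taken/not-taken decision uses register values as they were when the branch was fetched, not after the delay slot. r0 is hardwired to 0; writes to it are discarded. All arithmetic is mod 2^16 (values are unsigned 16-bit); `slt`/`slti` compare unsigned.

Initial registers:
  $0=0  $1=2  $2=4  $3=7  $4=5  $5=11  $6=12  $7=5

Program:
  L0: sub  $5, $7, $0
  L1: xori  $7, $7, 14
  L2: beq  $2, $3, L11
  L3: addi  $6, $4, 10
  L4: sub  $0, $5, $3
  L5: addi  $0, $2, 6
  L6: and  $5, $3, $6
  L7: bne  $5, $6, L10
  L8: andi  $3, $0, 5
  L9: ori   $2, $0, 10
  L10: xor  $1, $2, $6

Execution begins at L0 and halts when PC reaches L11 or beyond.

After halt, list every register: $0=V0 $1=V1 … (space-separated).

$0=0 $1=11 $2=4 $3=0 $4=5 $5=7 $6=15 $7=11

PC=0  sub  $5, $7, $0        | $0=0 $1=2 $2=4 $3=7 $4=5 $5=5 $6=12 $7=5
PC=1  xori  $7, $7, 14       | $0=0 $1=2 $2=4 $3=7 $4=5 $5=5 $6=12 $7=11
PC=2  beq  $2, $3, L11       | $0=0 $1=2 $2=4 $3=7 $4=5 $5=5 $6=12 $7=11  [not taken]
PC=3  addi  $6, $4, 10       | $0=0 $1=2 $2=4 $3=7 $4=5 $5=5 $6=15 $7=11
PC=4  sub  $0, $5, $3        | $0=0 $1=2 $2=4 $3=7 $4=5 $5=5 $6=15 $7=11
PC=5  addi  $0, $2, 6        | $0=0 $1=2 $2=4 $3=7 $4=5 $5=5 $6=15 $7=11
PC=6  and  $5, $3, $6        | $0=0 $1=2 $2=4 $3=7 $4=5 $5=7 $6=15 $7=11
PC=7  bne  $5, $6, L10       | $0=0 $1=2 $2=4 $3=7 $4=5 $5=7 $6=15 $7=11  [TAKEN]
PC=8  andi  $3, $0, 5        | $0=0 $1=2 $2=4 $3=0 $4=5 $5=7 $6=15 $7=11
PC=10 xor  $1, $2, $6        | $0=0 $1=11 $2=4 $3=0 $4=5 $5=7 $6=15 $7=11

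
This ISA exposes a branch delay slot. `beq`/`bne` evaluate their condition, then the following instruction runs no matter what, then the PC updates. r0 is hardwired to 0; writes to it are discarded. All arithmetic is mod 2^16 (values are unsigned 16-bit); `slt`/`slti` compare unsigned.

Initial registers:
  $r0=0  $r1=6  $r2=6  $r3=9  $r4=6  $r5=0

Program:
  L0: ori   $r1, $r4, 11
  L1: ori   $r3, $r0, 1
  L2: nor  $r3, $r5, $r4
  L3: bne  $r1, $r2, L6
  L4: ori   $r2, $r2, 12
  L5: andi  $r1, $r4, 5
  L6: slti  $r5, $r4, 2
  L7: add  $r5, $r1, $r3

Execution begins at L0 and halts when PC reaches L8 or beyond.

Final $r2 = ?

14

PC=0  ori   $r1, $r4, 11     | $r0=0 $r1=15 $r2=6 $r3=9 $r4=6 $r5=0
PC=1  ori   $r3, $r0, 1      | $r0=0 $r1=15 $r2=6 $r3=1 $r4=6 $r5=0
PC=2  nor  $r3, $r5, $r4     | $r0=0 $r1=15 $r2=6 $r3=65529 $r4=6 $r5=0
PC=3  bne  $r1, $r2, L6      | $r0=0 $r1=15 $r2=6 $r3=65529 $r4=6 $r5=0  [TAKEN]
PC=4  ori   $r2, $r2, 12     | $r0=0 $r1=15 $r2=14 $r3=65529 $r4=6 $r5=0
PC=6  slti  $r5, $r4, 2      | $r0=0 $r1=15 $r2=14 $r3=65529 $r4=6 $r5=0
PC=7  add  $r5, $r1, $r3     | $r0=0 $r1=15 $r2=14 $r3=65529 $r4=6 $r5=8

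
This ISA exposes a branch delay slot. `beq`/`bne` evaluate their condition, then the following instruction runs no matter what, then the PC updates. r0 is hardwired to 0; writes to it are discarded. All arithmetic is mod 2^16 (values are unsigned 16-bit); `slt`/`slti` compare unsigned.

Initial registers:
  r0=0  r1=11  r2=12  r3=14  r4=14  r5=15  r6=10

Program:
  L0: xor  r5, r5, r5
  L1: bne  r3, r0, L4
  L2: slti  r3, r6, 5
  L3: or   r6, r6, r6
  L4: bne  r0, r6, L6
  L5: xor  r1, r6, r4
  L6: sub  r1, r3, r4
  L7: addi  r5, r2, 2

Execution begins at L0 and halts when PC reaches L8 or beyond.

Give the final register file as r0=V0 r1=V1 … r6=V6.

PC=0  xor  r5, r5, r5        | r0=0 r1=11 r2=12 r3=14 r4=14 r5=0 r6=10
PC=1  bne  r3, r0, L4        | r0=0 r1=11 r2=12 r3=14 r4=14 r5=0 r6=10  [TAKEN]
PC=2  slti  r3, r6, 5        | r0=0 r1=11 r2=12 r3=0 r4=14 r5=0 r6=10
PC=4  bne  r0, r6, L6        | r0=0 r1=11 r2=12 r3=0 r4=14 r5=0 r6=10  [TAKEN]
PC=5  xor  r1, r6, r4        | r0=0 r1=4 r2=12 r3=0 r4=14 r5=0 r6=10
PC=6  sub  r1, r3, r4        | r0=0 r1=65522 r2=12 r3=0 r4=14 r5=0 r6=10
PC=7  addi  r5, r2, 2        | r0=0 r1=65522 r2=12 r3=0 r4=14 r5=14 r6=10

r0=0 r1=65522 r2=12 r3=0 r4=14 r5=14 r6=10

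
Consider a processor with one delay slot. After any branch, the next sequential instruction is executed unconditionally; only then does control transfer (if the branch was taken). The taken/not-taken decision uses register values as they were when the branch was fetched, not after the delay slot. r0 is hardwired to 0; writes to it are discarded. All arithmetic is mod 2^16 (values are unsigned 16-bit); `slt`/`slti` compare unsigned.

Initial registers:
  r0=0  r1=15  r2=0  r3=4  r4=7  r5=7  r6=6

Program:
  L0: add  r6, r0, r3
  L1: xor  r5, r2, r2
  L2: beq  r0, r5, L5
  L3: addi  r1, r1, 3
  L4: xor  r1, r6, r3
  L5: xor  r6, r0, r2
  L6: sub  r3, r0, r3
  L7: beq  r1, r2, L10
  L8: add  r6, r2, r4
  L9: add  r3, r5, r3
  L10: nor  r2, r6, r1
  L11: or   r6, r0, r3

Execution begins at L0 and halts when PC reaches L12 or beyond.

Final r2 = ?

#0 add  r6, r0, r3 ; 0/15/0/4/7/7/4
#1 xor  r5, r2, r2 ; 0/15/0/4/7/0/4
#2 beq  r0, r5, L5 ; 0/15/0/4/7/0/4 ; →target
#3 addi  r1, r1, 3 ; 0/18/0/4/7/0/4
#5 xor  r6, r0, r2 ; 0/18/0/4/7/0/0
#6 sub  r3, r0, r3 ; 0/18/0/65532/7/0/0
#7 beq  r1, r2, L10 ; 0/18/0/65532/7/0/0 ; →fallthru
#8 add  r6, r2, r4 ; 0/18/0/65532/7/0/7
#9 add  r3, r5, r3 ; 0/18/0/65532/7/0/7
#10 nor  r2, r6, r1 ; 0/18/65512/65532/7/0/7
#11 or   r6, r0, r3 ; 0/18/65512/65532/7/0/65532

65512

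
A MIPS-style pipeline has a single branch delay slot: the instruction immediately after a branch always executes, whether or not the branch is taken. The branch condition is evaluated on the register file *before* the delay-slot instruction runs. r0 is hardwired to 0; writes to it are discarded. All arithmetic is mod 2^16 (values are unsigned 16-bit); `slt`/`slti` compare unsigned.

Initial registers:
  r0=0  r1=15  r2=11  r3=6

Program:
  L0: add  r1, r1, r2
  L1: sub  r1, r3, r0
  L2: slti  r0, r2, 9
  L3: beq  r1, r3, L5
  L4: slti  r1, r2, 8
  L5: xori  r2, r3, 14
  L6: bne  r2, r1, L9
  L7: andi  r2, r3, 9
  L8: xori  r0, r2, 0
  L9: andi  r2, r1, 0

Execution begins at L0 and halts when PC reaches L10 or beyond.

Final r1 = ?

[0] add  r1, r1, r2  →  {r0:0, r1:26, r2:11, r3:6}
[1] sub  r1, r3, r0  →  {r0:0, r1:6, r2:11, r3:6}
[2] slti  r0, r2, 9  →  {r0:0, r1:6, r2:11, r3:6}
[3] beq  r1, r3, L5  →  {r0:0, r1:6, r2:11, r3:6}  ⟨branch taken⟩
[4] slti  r1, r2, 8  →  {r0:0, r1:0, r2:11, r3:6}
[5] xori  r2, r3, 14  →  {r0:0, r1:0, r2:8, r3:6}
[6] bne  r2, r1, L9  →  {r0:0, r1:0, r2:8, r3:6}  ⟨branch taken⟩
[7] andi  r2, r3, 9  →  {r0:0, r1:0, r2:0, r3:6}
[9] andi  r2, r1, 0  →  {r0:0, r1:0, r2:0, r3:6}

0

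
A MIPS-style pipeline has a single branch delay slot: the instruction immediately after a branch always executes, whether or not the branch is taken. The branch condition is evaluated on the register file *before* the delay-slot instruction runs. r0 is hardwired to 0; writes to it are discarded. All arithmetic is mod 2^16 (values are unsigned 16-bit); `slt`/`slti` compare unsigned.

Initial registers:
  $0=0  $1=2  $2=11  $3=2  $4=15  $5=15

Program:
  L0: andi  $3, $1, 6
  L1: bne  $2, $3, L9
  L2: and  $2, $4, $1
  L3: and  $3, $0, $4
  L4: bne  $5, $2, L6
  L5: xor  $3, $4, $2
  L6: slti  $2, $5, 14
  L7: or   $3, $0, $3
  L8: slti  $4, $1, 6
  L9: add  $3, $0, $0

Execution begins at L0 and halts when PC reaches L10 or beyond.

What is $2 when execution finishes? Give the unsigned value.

[0] andi  $3, $1, 6  →  {$0:0, $1:2, $2:11, $3:2, $4:15, $5:15}
[1] bne  $2, $3, L9  →  {$0:0, $1:2, $2:11, $3:2, $4:15, $5:15}  ⟨branch taken⟩
[2] and  $2, $4, $1  →  {$0:0, $1:2, $2:2, $3:2, $4:15, $5:15}
[9] add  $3, $0, $0  →  {$0:0, $1:2, $2:2, $3:0, $4:15, $5:15}

2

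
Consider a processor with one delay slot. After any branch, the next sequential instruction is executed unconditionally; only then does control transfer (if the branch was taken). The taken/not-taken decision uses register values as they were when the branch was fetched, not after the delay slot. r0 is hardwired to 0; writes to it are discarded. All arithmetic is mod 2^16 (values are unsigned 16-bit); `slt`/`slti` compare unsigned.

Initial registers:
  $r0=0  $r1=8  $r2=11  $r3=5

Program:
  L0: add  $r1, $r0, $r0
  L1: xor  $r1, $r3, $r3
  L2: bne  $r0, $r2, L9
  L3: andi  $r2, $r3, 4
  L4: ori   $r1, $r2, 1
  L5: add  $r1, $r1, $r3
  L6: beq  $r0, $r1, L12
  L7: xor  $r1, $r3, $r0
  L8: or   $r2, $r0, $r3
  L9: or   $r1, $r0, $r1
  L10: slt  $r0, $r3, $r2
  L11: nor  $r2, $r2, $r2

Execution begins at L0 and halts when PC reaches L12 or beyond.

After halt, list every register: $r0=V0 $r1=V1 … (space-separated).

  step pc=0: add  $r1, $r0, $r0  regs=(0,0,11,5)
  step pc=1: xor  $r1, $r3, $r3  regs=(0,0,11,5)
  step pc=2: bne  $r0, $r2, L9  cond=T  regs=(0,0,11,5)
  step pc=3: andi  $r2, $r3, 4  regs=(0,0,4,5)
  step pc=9: or   $r1, $r0, $r1  regs=(0,0,4,5)
  step pc=10: slt  $r0, $r3, $r2  regs=(0,0,4,5)
  step pc=11: nor  $r2, $r2, $r2  regs=(0,0,65531,5)

$r0=0 $r1=0 $r2=65531 $r3=5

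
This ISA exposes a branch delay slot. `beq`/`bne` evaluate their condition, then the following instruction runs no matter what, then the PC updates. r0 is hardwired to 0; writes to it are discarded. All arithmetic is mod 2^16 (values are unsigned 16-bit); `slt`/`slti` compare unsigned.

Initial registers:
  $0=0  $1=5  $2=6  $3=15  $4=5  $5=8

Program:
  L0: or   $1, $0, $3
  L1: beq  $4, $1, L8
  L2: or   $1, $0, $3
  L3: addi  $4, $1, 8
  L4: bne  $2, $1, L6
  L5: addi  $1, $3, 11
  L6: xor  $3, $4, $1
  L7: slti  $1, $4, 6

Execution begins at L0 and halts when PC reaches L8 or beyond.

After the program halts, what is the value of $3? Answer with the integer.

13

[0] or   $1, $0, $3  →  {$0:0, $1:15, $2:6, $3:15, $4:5, $5:8}
[1] beq  $4, $1, L8  →  {$0:0, $1:15, $2:6, $3:15, $4:5, $5:8}  ⟨branch fallthrough⟩
[2] or   $1, $0, $3  →  {$0:0, $1:15, $2:6, $3:15, $4:5, $5:8}
[3] addi  $4, $1, 8  →  {$0:0, $1:15, $2:6, $3:15, $4:23, $5:8}
[4] bne  $2, $1, L6  →  {$0:0, $1:15, $2:6, $3:15, $4:23, $5:8}  ⟨branch taken⟩
[5] addi  $1, $3, 11  →  {$0:0, $1:26, $2:6, $3:15, $4:23, $5:8}
[6] xor  $3, $4, $1  →  {$0:0, $1:26, $2:6, $3:13, $4:23, $5:8}
[7] slti  $1, $4, 6  →  {$0:0, $1:0, $2:6, $3:13, $4:23, $5:8}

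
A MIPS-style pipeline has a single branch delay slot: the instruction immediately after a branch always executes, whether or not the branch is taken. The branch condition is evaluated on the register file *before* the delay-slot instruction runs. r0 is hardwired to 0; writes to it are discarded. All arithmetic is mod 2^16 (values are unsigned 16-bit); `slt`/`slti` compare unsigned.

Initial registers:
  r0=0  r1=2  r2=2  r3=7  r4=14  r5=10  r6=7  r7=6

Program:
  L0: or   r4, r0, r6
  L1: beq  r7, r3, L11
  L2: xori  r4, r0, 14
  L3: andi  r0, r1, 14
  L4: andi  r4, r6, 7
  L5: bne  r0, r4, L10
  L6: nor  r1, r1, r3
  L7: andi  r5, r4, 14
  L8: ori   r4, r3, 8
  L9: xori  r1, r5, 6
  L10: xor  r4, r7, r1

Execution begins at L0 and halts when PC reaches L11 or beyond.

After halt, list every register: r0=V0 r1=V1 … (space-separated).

r0=0 r1=65528 r2=2 r3=7 r4=65534 r5=10 r6=7 r7=6

PC=0  or   r4, r0, r6        | r0=0 r1=2 r2=2 r3=7 r4=7 r5=10 r6=7 r7=6
PC=1  beq  r7, r3, L11       | r0=0 r1=2 r2=2 r3=7 r4=7 r5=10 r6=7 r7=6  [not taken]
PC=2  xori  r4, r0, 14       | r0=0 r1=2 r2=2 r3=7 r4=14 r5=10 r6=7 r7=6
PC=3  andi  r0, r1, 14       | r0=0 r1=2 r2=2 r3=7 r4=14 r5=10 r6=7 r7=6
PC=4  andi  r4, r6, 7        | r0=0 r1=2 r2=2 r3=7 r4=7 r5=10 r6=7 r7=6
PC=5  bne  r0, r4, L10       | r0=0 r1=2 r2=2 r3=7 r4=7 r5=10 r6=7 r7=6  [TAKEN]
PC=6  nor  r1, r1, r3        | r0=0 r1=65528 r2=2 r3=7 r4=7 r5=10 r6=7 r7=6
PC=10 xor  r4, r7, r1        | r0=0 r1=65528 r2=2 r3=7 r4=65534 r5=10 r6=7 r7=6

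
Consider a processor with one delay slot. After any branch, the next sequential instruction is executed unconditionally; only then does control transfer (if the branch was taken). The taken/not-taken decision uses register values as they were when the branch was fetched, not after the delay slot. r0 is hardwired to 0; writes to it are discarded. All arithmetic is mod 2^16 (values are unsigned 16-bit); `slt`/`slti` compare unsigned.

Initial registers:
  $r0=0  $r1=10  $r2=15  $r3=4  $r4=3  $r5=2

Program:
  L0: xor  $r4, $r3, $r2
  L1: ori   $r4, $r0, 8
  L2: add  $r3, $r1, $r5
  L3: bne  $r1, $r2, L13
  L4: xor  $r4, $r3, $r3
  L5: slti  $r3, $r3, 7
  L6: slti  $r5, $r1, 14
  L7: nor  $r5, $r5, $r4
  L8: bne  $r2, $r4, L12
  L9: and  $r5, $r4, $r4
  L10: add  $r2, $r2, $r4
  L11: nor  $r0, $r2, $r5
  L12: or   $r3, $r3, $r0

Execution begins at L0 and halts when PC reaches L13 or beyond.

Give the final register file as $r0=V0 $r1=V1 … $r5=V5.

#0 xor  $r4, $r3, $r2 ; 0/10/15/4/11/2
#1 ori   $r4, $r0, 8 ; 0/10/15/4/8/2
#2 add  $r3, $r1, $r5 ; 0/10/15/12/8/2
#3 bne  $r1, $r2, L13 ; 0/10/15/12/8/2 ; →target
#4 xor  $r4, $r3, $r3 ; 0/10/15/12/0/2

$r0=0 $r1=10 $r2=15 $r3=12 $r4=0 $r5=2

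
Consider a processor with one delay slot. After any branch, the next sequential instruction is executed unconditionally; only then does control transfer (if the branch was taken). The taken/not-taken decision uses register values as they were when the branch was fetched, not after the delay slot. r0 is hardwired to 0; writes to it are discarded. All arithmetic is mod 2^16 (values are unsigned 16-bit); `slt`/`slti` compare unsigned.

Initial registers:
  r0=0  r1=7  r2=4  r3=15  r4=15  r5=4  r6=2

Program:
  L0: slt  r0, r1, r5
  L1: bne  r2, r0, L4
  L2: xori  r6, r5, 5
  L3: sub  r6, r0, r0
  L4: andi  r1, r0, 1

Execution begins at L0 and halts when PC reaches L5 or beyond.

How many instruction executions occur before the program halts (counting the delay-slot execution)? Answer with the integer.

  step pc=0: slt  r0, r1, r5  regs=(0,7,4,15,15,4,2)
  step pc=1: bne  r2, r0, L4  cond=T  regs=(0,7,4,15,15,4,2)
  step pc=2: xori  r6, r5, 5  regs=(0,7,4,15,15,4,1)
  step pc=4: andi  r1, r0, 1  regs=(0,0,4,15,15,4,1)

4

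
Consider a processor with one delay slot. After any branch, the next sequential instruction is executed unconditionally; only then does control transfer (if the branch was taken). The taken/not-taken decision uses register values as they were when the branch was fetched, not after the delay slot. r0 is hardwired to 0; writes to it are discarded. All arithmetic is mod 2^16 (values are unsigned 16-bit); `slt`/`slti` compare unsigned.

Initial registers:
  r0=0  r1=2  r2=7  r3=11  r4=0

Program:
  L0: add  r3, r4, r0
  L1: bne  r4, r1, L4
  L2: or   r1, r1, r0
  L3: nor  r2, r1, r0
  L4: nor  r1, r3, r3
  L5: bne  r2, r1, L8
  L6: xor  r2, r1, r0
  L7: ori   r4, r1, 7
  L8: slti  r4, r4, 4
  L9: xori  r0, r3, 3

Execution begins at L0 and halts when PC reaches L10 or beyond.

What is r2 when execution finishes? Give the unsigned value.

#0 add  r3, r4, r0 ; 0/2/7/0/0
#1 bne  r4, r1, L4 ; 0/2/7/0/0 ; →target
#2 or   r1, r1, r0 ; 0/2/7/0/0
#4 nor  r1, r3, r3 ; 0/65535/7/0/0
#5 bne  r2, r1, L8 ; 0/65535/7/0/0 ; →target
#6 xor  r2, r1, r0 ; 0/65535/65535/0/0
#8 slti  r4, r4, 4 ; 0/65535/65535/0/1
#9 xori  r0, r3, 3 ; 0/65535/65535/0/1

65535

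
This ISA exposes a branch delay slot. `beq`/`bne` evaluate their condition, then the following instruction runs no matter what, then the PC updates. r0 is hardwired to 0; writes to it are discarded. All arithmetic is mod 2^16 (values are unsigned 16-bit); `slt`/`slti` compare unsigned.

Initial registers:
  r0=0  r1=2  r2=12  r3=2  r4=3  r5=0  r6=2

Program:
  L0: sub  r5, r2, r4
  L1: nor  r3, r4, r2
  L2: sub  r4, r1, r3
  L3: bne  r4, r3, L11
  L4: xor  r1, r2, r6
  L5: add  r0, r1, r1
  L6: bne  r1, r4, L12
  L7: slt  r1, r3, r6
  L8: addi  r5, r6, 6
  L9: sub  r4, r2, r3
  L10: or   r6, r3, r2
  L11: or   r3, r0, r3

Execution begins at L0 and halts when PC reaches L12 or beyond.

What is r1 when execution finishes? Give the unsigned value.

14

PC=0  sub  r5, r2, r4        | r0=0 r1=2 r2=12 r3=2 r4=3 r5=9 r6=2
PC=1  nor  r3, r4, r2        | r0=0 r1=2 r2=12 r3=65520 r4=3 r5=9 r6=2
PC=2  sub  r4, r1, r3        | r0=0 r1=2 r2=12 r3=65520 r4=18 r5=9 r6=2
PC=3  bne  r4, r3, L11       | r0=0 r1=2 r2=12 r3=65520 r4=18 r5=9 r6=2  [TAKEN]
PC=4  xor  r1, r2, r6        | r0=0 r1=14 r2=12 r3=65520 r4=18 r5=9 r6=2
PC=11 or   r3, r0, r3        | r0=0 r1=14 r2=12 r3=65520 r4=18 r5=9 r6=2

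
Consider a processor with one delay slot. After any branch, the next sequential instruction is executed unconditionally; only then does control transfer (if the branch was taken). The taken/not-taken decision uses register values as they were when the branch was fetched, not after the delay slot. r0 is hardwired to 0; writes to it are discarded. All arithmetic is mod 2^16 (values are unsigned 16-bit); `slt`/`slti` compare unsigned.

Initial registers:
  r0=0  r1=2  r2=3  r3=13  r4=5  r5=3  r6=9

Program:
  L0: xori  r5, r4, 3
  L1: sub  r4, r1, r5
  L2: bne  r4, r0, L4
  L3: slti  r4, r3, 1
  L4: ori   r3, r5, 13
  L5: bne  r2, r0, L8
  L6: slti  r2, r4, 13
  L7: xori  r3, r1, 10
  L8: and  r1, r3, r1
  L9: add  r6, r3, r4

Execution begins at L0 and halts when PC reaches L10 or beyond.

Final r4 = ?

0

  step pc=0: xori  r5, r4, 3  regs=(0,2,3,13,5,6,9)
  step pc=1: sub  r4, r1, r5  regs=(0,2,3,13,65532,6,9)
  step pc=2: bne  r4, r0, L4  cond=T  regs=(0,2,3,13,65532,6,9)
  step pc=3: slti  r4, r3, 1  regs=(0,2,3,13,0,6,9)
  step pc=4: ori   r3, r5, 13  regs=(0,2,3,15,0,6,9)
  step pc=5: bne  r2, r0, L8  cond=T  regs=(0,2,3,15,0,6,9)
  step pc=6: slti  r2, r4, 13  regs=(0,2,1,15,0,6,9)
  step pc=8: and  r1, r3, r1  regs=(0,2,1,15,0,6,9)
  step pc=9: add  r6, r3, r4  regs=(0,2,1,15,0,6,15)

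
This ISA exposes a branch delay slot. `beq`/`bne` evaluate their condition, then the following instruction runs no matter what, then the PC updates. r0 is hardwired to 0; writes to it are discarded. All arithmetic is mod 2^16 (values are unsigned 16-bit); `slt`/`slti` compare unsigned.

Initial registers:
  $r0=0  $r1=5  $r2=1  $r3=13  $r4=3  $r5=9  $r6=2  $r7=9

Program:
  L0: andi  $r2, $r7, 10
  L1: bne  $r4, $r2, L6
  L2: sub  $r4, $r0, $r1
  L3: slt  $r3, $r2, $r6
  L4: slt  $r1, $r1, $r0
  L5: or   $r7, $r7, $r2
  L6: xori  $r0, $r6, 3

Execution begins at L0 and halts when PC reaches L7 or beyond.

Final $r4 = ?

[0] andi  $r2, $r7, 10  →  {$r0:0, $r1:5, $r2:8, $r3:13, $r4:3, $r5:9, $r6:2, $r7:9}
[1] bne  $r4, $r2, L6  →  {$r0:0, $r1:5, $r2:8, $r3:13, $r4:3, $r5:9, $r6:2, $r7:9}  ⟨branch taken⟩
[2] sub  $r4, $r0, $r1  →  {$r0:0, $r1:5, $r2:8, $r3:13, $r4:65531, $r5:9, $r6:2, $r7:9}
[6] xori  $r0, $r6, 3  →  {$r0:0, $r1:5, $r2:8, $r3:13, $r4:65531, $r5:9, $r6:2, $r7:9}

65531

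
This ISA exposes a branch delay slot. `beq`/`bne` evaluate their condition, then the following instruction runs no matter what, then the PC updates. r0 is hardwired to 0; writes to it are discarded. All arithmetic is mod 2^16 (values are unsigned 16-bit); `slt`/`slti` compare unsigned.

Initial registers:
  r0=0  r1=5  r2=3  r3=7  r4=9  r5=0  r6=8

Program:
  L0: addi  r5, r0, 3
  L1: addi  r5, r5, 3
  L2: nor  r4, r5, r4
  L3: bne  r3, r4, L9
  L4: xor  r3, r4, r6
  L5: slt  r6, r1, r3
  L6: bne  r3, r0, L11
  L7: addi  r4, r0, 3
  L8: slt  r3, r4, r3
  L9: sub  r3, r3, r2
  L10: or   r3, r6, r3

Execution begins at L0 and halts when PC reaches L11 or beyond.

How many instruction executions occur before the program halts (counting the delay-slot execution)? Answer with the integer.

  step pc=0: addi  r5, r0, 3  regs=(0,5,3,7,9,3,8)
  step pc=1: addi  r5, r5, 3  regs=(0,5,3,7,9,6,8)
  step pc=2: nor  r4, r5, r4  regs=(0,5,3,7,65520,6,8)
  step pc=3: bne  r3, r4, L9  cond=T  regs=(0,5,3,7,65520,6,8)
  step pc=4: xor  r3, r4, r6  regs=(0,5,3,65528,65520,6,8)
  step pc=9: sub  r3, r3, r2  regs=(0,5,3,65525,65520,6,8)
  step pc=10: or   r3, r6, r3  regs=(0,5,3,65533,65520,6,8)

7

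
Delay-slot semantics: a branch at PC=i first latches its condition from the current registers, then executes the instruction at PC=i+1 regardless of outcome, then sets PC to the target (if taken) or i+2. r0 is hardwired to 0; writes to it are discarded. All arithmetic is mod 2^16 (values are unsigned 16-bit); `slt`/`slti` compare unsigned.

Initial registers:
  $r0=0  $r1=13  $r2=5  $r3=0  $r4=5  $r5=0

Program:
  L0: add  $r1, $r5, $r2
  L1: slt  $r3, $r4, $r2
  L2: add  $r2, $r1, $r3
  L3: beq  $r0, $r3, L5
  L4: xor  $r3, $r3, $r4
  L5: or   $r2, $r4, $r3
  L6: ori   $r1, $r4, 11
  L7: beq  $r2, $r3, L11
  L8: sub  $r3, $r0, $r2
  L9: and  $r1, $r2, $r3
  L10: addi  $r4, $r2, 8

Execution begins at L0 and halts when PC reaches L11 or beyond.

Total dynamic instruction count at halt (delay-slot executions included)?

  step pc=0: add  $r1, $r5, $r2  regs=(0,5,5,0,5,0)
  step pc=1: slt  $r3, $r4, $r2  regs=(0,5,5,0,5,0)
  step pc=2: add  $r2, $r1, $r3  regs=(0,5,5,0,5,0)
  step pc=3: beq  $r0, $r3, L5  cond=T  regs=(0,5,5,0,5,0)
  step pc=4: xor  $r3, $r3, $r4  regs=(0,5,5,5,5,0)
  step pc=5: or   $r2, $r4, $r3  regs=(0,5,5,5,5,0)
  step pc=6: ori   $r1, $r4, 11  regs=(0,15,5,5,5,0)
  step pc=7: beq  $r2, $r3, L11  cond=T  regs=(0,15,5,5,5,0)
  step pc=8: sub  $r3, $r0, $r2  regs=(0,15,5,65531,5,0)

9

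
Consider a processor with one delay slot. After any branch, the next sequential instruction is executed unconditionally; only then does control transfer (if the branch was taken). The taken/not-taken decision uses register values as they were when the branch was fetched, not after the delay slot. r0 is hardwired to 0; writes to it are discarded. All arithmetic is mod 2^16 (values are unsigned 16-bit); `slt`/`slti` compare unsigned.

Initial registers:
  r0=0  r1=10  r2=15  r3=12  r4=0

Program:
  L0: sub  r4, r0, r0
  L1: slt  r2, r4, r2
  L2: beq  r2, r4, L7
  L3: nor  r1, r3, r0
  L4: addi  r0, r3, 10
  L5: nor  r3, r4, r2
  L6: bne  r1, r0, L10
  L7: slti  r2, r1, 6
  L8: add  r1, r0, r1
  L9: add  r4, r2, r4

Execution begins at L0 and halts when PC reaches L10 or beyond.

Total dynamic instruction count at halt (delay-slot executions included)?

PC=0  sub  r4, r0, r0        | r0=0 r1=10 r2=15 r3=12 r4=0
PC=1  slt  r2, r4, r2        | r0=0 r1=10 r2=1 r3=12 r4=0
PC=2  beq  r2, r4, L7        | r0=0 r1=10 r2=1 r3=12 r4=0  [not taken]
PC=3  nor  r1, r3, r0        | r0=0 r1=65523 r2=1 r3=12 r4=0
PC=4  addi  r0, r3, 10       | r0=0 r1=65523 r2=1 r3=12 r4=0
PC=5  nor  r3, r4, r2        | r0=0 r1=65523 r2=1 r3=65534 r4=0
PC=6  bne  r1, r0, L10       | r0=0 r1=65523 r2=1 r3=65534 r4=0  [TAKEN]
PC=7  slti  r2, r1, 6        | r0=0 r1=65523 r2=0 r3=65534 r4=0

8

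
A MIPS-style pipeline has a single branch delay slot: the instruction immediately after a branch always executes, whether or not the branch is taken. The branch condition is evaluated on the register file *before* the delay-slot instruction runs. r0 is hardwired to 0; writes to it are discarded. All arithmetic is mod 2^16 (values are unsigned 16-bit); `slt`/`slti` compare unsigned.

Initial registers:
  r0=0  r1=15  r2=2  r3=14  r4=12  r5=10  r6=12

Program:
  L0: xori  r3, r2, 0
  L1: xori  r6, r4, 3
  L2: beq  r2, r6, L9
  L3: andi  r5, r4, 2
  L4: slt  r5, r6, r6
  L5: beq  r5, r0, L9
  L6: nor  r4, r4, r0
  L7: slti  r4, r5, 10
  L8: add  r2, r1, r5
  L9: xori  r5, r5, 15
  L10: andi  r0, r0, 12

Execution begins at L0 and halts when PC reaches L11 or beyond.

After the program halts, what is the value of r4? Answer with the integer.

PC=0  xori  r3, r2, 0        | r0=0 r1=15 r2=2 r3=2 r4=12 r5=10 r6=12
PC=1  xori  r6, r4, 3        | r0=0 r1=15 r2=2 r3=2 r4=12 r5=10 r6=15
PC=2  beq  r2, r6, L9        | r0=0 r1=15 r2=2 r3=2 r4=12 r5=10 r6=15  [not taken]
PC=3  andi  r5, r4, 2        | r0=0 r1=15 r2=2 r3=2 r4=12 r5=0 r6=15
PC=4  slt  r5, r6, r6        | r0=0 r1=15 r2=2 r3=2 r4=12 r5=0 r6=15
PC=5  beq  r5, r0, L9        | r0=0 r1=15 r2=2 r3=2 r4=12 r5=0 r6=15  [TAKEN]
PC=6  nor  r4, r4, r0        | r0=0 r1=15 r2=2 r3=2 r4=65523 r5=0 r6=15
PC=9  xori  r5, r5, 15       | r0=0 r1=15 r2=2 r3=2 r4=65523 r5=15 r6=15
PC=10 andi  r0, r0, 12       | r0=0 r1=15 r2=2 r3=2 r4=65523 r5=15 r6=15

65523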